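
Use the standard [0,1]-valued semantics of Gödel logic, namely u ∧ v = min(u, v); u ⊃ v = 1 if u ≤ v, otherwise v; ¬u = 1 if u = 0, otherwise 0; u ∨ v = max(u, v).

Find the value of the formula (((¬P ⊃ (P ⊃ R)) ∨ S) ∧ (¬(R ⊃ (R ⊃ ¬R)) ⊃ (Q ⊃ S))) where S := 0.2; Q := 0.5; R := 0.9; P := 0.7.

¬P: Gödel ¬ of 0.7 = 0 (operand ≠ 0)
(P ⊃ R): 0.7 ≤ 0.9, so result = 1
(¬P ⊃ (P ⊃ R)): 0 ≤ 1, so result = 1
((¬P ⊃ (P ⊃ R)) ∨ S) = max(1, 0.2) = 1
¬R: Gödel ¬ of 0.9 = 0 (operand ≠ 0)
(R ⊃ ¬R): 0.9 > 0, so result = 0
(R ⊃ (R ⊃ ¬R)): 0.9 > 0, so result = 0
¬(R ⊃ (R ⊃ ¬R)): Gödel ¬ of 0 = 1 (operand is 0)
(Q ⊃ S): 0.5 > 0.2, so result = 0.2
(¬(R ⊃ (R ⊃ ¬R)) ⊃ (Q ⊃ S)): 1 > 0.2, so result = 0.2
(((¬P ⊃ (P ⊃ R)) ∨ S) ∧ (¬(R ⊃ (R ⊃ ¬R)) ⊃ (Q ⊃ S))) = min(1, 0.2) = 0.2

0.20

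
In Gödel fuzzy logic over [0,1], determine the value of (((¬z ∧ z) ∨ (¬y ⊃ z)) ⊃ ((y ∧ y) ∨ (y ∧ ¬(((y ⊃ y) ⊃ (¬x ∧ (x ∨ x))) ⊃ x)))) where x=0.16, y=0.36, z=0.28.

¬z: Gödel ¬ of 0.28 = 0 (operand ≠ 0)
(¬z ∧ z) = min(0, 0.28) = 0
¬y: Gödel ¬ of 0.36 = 0 (operand ≠ 0)
(¬y ⊃ z): 0 ≤ 0.28, so result = 1
((¬z ∧ z) ∨ (¬y ⊃ z)) = max(0, 1) = 1
(y ∧ y) = min(0.36, 0.36) = 0.36
(y ⊃ y): 0.36 ≤ 0.36, so result = 1
¬x: Gödel ¬ of 0.16 = 0 (operand ≠ 0)
(x ∨ x) = max(0.16, 0.16) = 0.16
(¬x ∧ (x ∨ x)) = min(0, 0.16) = 0
((y ⊃ y) ⊃ (¬x ∧ (x ∨ x))): 1 > 0, so result = 0
(((y ⊃ y) ⊃ (¬x ∧ (x ∨ x))) ⊃ x): 0 ≤ 0.16, so result = 1
¬(((y ⊃ y) ⊃ (¬x ∧ (x ∨ x))) ⊃ x): Gödel ¬ of 1 = 0 (operand ≠ 0)
(y ∧ ¬(((y ⊃ y) ⊃ (¬x ∧ (x ∨ x))) ⊃ x)) = min(0.36, 0) = 0
((y ∧ y) ∨ (y ∧ ¬(((y ⊃ y) ⊃ (¬x ∧ (x ∨ x))) ⊃ x))) = max(0.36, 0) = 0.36
(((¬z ∧ z) ∨ (¬y ⊃ z)) ⊃ ((y ∧ y) ∨ (y ∧ ¬(((y ⊃ y) ⊃ (¬x ∧ (x ∨ x))) ⊃ x)))): 1 > 0.36, so result = 0.36

0.36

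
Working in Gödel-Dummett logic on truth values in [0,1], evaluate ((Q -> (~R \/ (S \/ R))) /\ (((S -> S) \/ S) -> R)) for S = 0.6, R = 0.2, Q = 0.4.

0.20

~R: Gödel ¬ of 0.2 = 0 (operand ≠ 0)
(S \/ R) = max(0.6, 0.2) = 0.6
(~R \/ (S \/ R)) = max(0, 0.6) = 0.6
(Q -> (~R \/ (S \/ R))): 0.4 ≤ 0.6, so result = 1
(S -> S): 0.6 ≤ 0.6, so result = 1
((S -> S) \/ S) = max(1, 0.6) = 1
(((S -> S) \/ S) -> R): 1 > 0.2, so result = 0.2
((Q -> (~R \/ (S \/ R))) /\ (((S -> S) \/ S) -> R)) = min(1, 0.2) = 0.2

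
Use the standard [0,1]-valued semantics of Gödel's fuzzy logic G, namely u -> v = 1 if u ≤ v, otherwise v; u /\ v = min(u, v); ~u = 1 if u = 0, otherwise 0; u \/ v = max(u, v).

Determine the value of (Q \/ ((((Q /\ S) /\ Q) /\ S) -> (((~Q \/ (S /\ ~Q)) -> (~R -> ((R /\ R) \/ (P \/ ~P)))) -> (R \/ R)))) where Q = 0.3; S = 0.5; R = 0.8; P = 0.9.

1.00

(Q /\ S) = min(0.3, 0.5) = 0.3
((Q /\ S) /\ Q) = min(0.3, 0.3) = 0.3
(((Q /\ S) /\ Q) /\ S) = min(0.3, 0.5) = 0.3
~Q: Gödel ¬ of 0.3 = 0 (operand ≠ 0)
~Q: Gödel ¬ of 0.3 = 0 (operand ≠ 0)
(S /\ ~Q) = min(0.5, 0) = 0
(~Q \/ (S /\ ~Q)) = max(0, 0) = 0
~R: Gödel ¬ of 0.8 = 0 (operand ≠ 0)
(R /\ R) = min(0.8, 0.8) = 0.8
~P: Gödel ¬ of 0.9 = 0 (operand ≠ 0)
(P \/ ~P) = max(0.9, 0) = 0.9
((R /\ R) \/ (P \/ ~P)) = max(0.8, 0.9) = 0.9
(~R -> ((R /\ R) \/ (P \/ ~P))): 0 ≤ 0.9, so result = 1
((~Q \/ (S /\ ~Q)) -> (~R -> ((R /\ R) \/ (P \/ ~P)))): 0 ≤ 1, so result = 1
(R \/ R) = max(0.8, 0.8) = 0.8
(((~Q \/ (S /\ ~Q)) -> (~R -> ((R /\ R) \/ (P \/ ~P)))) -> (R \/ R)): 1 > 0.8, so result = 0.8
((((Q /\ S) /\ Q) /\ S) -> (((~Q \/ (S /\ ~Q)) -> (~R -> ((R /\ R) \/ (P \/ ~P)))) -> (R \/ R))): 0.3 ≤ 0.8, so result = 1
(Q \/ ((((Q /\ S) /\ Q) /\ S) -> (((~Q \/ (S /\ ~Q)) -> (~R -> ((R /\ R) \/ (P \/ ~P)))) -> (R \/ R)))) = max(0.3, 1) = 1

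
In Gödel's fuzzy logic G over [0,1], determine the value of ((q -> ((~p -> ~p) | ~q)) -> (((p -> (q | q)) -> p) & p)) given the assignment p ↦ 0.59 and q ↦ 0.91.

~p: Gödel ¬ of 0.59 = 0 (operand ≠ 0)
~p: Gödel ¬ of 0.59 = 0 (operand ≠ 0)
(~p -> ~p): 0 ≤ 0, so result = 1
~q: Gödel ¬ of 0.91 = 0 (operand ≠ 0)
((~p -> ~p) | ~q) = max(1, 0) = 1
(q -> ((~p -> ~p) | ~q)): 0.91 ≤ 1, so result = 1
(q | q) = max(0.91, 0.91) = 0.91
(p -> (q | q)): 0.59 ≤ 0.91, so result = 1
((p -> (q | q)) -> p): 1 > 0.59, so result = 0.59
(((p -> (q | q)) -> p) & p) = min(0.59, 0.59) = 0.59
((q -> ((~p -> ~p) | ~q)) -> (((p -> (q | q)) -> p) & p)): 1 > 0.59, so result = 0.59

0.59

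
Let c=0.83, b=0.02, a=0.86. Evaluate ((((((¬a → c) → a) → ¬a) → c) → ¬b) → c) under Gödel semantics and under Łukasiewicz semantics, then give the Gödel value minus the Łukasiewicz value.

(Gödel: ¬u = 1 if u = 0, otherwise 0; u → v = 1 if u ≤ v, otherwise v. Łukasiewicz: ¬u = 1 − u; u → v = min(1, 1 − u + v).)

0.15

Gödel evaluation:
  ¬a: Gödel ¬ of 0.86 = 0 (operand ≠ 0)
  (¬a → c): 0 ≤ 0.83, so result = 1
  ((¬a → c) → a): 1 > 0.86, so result = 0.86
  ¬a: Gödel ¬ of 0.86 = 0 (operand ≠ 0)
  (((¬a → c) → a) → ¬a): 0.86 > 0, so result = 0
  ((((¬a → c) → a) → ¬a) → c): 0 ≤ 0.83, so result = 1
  ¬b: Gödel ¬ of 0.02 = 0 (operand ≠ 0)
  (((((¬a → c) → a) → ¬a) → c) → ¬b): 1 > 0, so result = 0
  ((((((¬a → c) → a) → ¬a) → c) → ¬b) → c): 0 ≤ 0.83, so result = 1
  Gödel value = 1
Łukasiewicz evaluation:
  ¬a: Łukasiewicz ¬ gives 1 − 0.86 = 0.14
  (¬a → c): min(1, 1 − 0.14 + 0.83) = 1
  ((¬a → c) → a): min(1, 1 − 1 + 0.86) = 0.86
  ¬a: Łukasiewicz ¬ gives 1 − 0.86 = 0.14
  (((¬a → c) → a) → ¬a): min(1, 1 − 0.86 + 0.14) = 0.28
  ((((¬a → c) → a) → ¬a) → c): min(1, 1 − 0.28 + 0.83) = 1
  ¬b: Łukasiewicz ¬ gives 1 − 0.02 = 0.98
  (((((¬a → c) → a) → ¬a) → c) → ¬b): min(1, 1 − 1 + 0.98) = 0.98
  ((((((¬a → c) → a) → ¬a) → c) → ¬b) → c): min(1, 1 − 0.98 + 0.83) = 0.85
  Łukasiewicz value = 0.85
Difference: 1 − 0.85 = 0.15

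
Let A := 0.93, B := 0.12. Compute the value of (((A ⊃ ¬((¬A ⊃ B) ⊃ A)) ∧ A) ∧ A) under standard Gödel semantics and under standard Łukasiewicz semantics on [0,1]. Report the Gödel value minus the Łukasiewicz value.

-0.14

Gödel evaluation:
  ¬A: Gödel ¬ of 0.93 = 0 (operand ≠ 0)
  (¬A ⊃ B): 0 ≤ 0.12, so result = 1
  ((¬A ⊃ B) ⊃ A): 1 > 0.93, so result = 0.93
  ¬((¬A ⊃ B) ⊃ A): Gödel ¬ of 0.93 = 0 (operand ≠ 0)
  (A ⊃ ¬((¬A ⊃ B) ⊃ A)): 0.93 > 0, so result = 0
  ((A ⊃ ¬((¬A ⊃ B) ⊃ A)) ∧ A) = min(0, 0.93) = 0
  (((A ⊃ ¬((¬A ⊃ B) ⊃ A)) ∧ A) ∧ A) = min(0, 0.93) = 0
  Gödel value = 0
Łukasiewicz evaluation:
  ¬A: Łukasiewicz ¬ gives 1 − 0.93 = 0.07
  (¬A ⊃ B): min(1, 1 − 0.07 + 0.12) = 1
  ((¬A ⊃ B) ⊃ A): min(1, 1 − 1 + 0.93) = 0.93
  ¬((¬A ⊃ B) ⊃ A): Łukasiewicz ¬ gives 1 − 0.93 = 0.07
  (A ⊃ ¬((¬A ⊃ B) ⊃ A)): min(1, 1 − 0.93 + 0.07) = 0.14
  ((A ⊃ ¬((¬A ⊃ B) ⊃ A)) ∧ A) = min(0.14, 0.93) = 0.14
  (((A ⊃ ¬((¬A ⊃ B) ⊃ A)) ∧ A) ∧ A) = min(0.14, 0.93) = 0.14
  Łukasiewicz value = 0.14
Difference: 0 − 0.14 = -0.14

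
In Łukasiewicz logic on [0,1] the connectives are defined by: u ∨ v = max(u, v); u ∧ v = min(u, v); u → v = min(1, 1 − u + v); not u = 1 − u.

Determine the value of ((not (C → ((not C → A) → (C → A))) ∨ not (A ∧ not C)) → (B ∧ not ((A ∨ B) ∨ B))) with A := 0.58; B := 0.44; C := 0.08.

not C: Łukasiewicz ¬ gives 1 − 0.08 = 0.92
(not C → A): min(1, 1 − 0.92 + 0.58) = 0.66
(C → A): min(1, 1 − 0.08 + 0.58) = 1
((not C → A) → (C → A)): min(1, 1 − 0.66 + 1) = 1
(C → ((not C → A) → (C → A))): min(1, 1 − 0.08 + 1) = 1
not (C → ((not C → A) → (C → A))): Łukasiewicz ¬ gives 1 − 1 = 0
not C: Łukasiewicz ¬ gives 1 − 0.08 = 0.92
(A ∧ not C) = min(0.58, 0.92) = 0.58
not (A ∧ not C): Łukasiewicz ¬ gives 1 − 0.58 = 0.42
(not (C → ((not C → A) → (C → A))) ∨ not (A ∧ not C)) = max(0, 0.42) = 0.42
(A ∨ B) = max(0.58, 0.44) = 0.58
((A ∨ B) ∨ B) = max(0.58, 0.44) = 0.58
not ((A ∨ B) ∨ B): Łukasiewicz ¬ gives 1 − 0.58 = 0.42
(B ∧ not ((A ∨ B) ∨ B)) = min(0.44, 0.42) = 0.42
((not (C → ((not C → A) → (C → A))) ∨ not (A ∧ not C)) → (B ∧ not ((A ∨ B) ∨ B))): min(1, 1 − 0.42 + 0.42) = 1

1.00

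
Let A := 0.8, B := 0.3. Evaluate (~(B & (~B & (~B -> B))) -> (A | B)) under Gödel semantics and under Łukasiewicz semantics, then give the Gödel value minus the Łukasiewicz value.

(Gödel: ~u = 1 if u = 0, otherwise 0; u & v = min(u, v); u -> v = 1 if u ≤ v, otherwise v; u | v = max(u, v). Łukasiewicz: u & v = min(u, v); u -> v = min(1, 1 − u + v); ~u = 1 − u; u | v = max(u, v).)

-0.20

Gödel evaluation:
  ~B: Gödel ¬ of 0.3 = 0 (operand ≠ 0)
  ~B: Gödel ¬ of 0.3 = 0 (operand ≠ 0)
  (~B -> B): 0 ≤ 0.3, so result = 1
  (~B & (~B -> B)) = min(0, 1) = 0
  (B & (~B & (~B -> B))) = min(0.3, 0) = 0
  ~(B & (~B & (~B -> B))): Gödel ¬ of 0 = 1 (operand is 0)
  (A | B) = max(0.8, 0.3) = 0.8
  (~(B & (~B & (~B -> B))) -> (A | B)): 1 > 0.8, so result = 0.8
  Gödel value = 0.8
Łukasiewicz evaluation:
  ~B: Łukasiewicz ¬ gives 1 − 0.3 = 0.7
  ~B: Łukasiewicz ¬ gives 1 − 0.3 = 0.7
  (~B -> B): min(1, 1 − 0.7 + 0.3) = 0.6
  (~B & (~B -> B)) = min(0.7, 0.6) = 0.6
  (B & (~B & (~B -> B))) = min(0.3, 0.6) = 0.3
  ~(B & (~B & (~B -> B))): Łukasiewicz ¬ gives 1 − 0.3 = 0.7
  (A | B) = max(0.8, 0.3) = 0.8
  (~(B & (~B & (~B -> B))) -> (A | B)): min(1, 1 − 0.7 + 0.8) = 1
  Łukasiewicz value = 1
Difference: 0.8 − 1 = -0.20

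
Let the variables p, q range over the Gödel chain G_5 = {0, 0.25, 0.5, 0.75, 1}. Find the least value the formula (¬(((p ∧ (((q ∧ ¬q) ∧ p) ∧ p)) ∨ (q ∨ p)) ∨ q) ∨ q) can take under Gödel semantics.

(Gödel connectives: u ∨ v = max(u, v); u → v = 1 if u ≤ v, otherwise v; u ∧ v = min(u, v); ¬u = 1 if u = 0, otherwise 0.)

0.00

The minimum is attained at p = 0.25, q = 0:
  ¬q: Gödel ¬ of 0 = 1 (operand is 0)
  (q ∧ ¬q) = min(0, 1) = 0
  ((q ∧ ¬q) ∧ p) = min(0, 0.25) = 0
  (((q ∧ ¬q) ∧ p) ∧ p) = min(0, 0.25) = 0
  (p ∧ (((q ∧ ¬q) ∧ p) ∧ p)) = min(0.25, 0) = 0
  (q ∨ p) = max(0, 0.25) = 0.25
  ((p ∧ (((q ∧ ¬q) ∧ p) ∧ p)) ∨ (q ∨ p)) = max(0, 0.25) = 0.25
  (((p ∧ (((q ∧ ¬q) ∧ p) ∧ p)) ∨ (q ∨ p)) ∨ q) = max(0.25, 0) = 0.25
  ¬(((p ∧ (((q ∧ ¬q) ∧ p) ∧ p)) ∨ (q ∨ p)) ∨ q): Gödel ¬ of 0.25 = 0 (operand ≠ 0)
  (¬(((p ∧ (((q ∧ ¬q) ∧ p) ∧ p)) ∨ (q ∨ p)) ∨ q) ∨ q) = max(0, 0) = 0
Checking all 25 assignments confirms none give a value below 0.00.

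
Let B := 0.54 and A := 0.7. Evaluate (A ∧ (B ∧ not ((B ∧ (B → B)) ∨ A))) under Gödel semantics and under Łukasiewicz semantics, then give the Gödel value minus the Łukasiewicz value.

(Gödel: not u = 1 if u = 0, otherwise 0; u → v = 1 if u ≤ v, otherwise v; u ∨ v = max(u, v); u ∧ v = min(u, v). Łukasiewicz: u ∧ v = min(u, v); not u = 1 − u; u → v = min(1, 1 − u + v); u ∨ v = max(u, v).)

Gödel evaluation:
  (B → B): 0.54 ≤ 0.54, so result = 1
  (B ∧ (B → B)) = min(0.54, 1) = 0.54
  ((B ∧ (B → B)) ∨ A) = max(0.54, 0.7) = 0.7
  not ((B ∧ (B → B)) ∨ A): Gödel ¬ of 0.7 = 0 (operand ≠ 0)
  (B ∧ not ((B ∧ (B → B)) ∨ A)) = min(0.54, 0) = 0
  (A ∧ (B ∧ not ((B ∧ (B → B)) ∨ A))) = min(0.7, 0) = 0
  Gödel value = 0
Łukasiewicz evaluation:
  (B → B): min(1, 1 − 0.54 + 0.54) = 1
  (B ∧ (B → B)) = min(0.54, 1) = 0.54
  ((B ∧ (B → B)) ∨ A) = max(0.54, 0.7) = 0.7
  not ((B ∧ (B → B)) ∨ A): Łukasiewicz ¬ gives 1 − 0.7 = 0.3
  (B ∧ not ((B ∧ (B → B)) ∨ A)) = min(0.54, 0.3) = 0.3
  (A ∧ (B ∧ not ((B ∧ (B → B)) ∨ A))) = min(0.7, 0.3) = 0.3
  Łukasiewicz value = 0.3
Difference: 0 − 0.3 = -0.30

-0.30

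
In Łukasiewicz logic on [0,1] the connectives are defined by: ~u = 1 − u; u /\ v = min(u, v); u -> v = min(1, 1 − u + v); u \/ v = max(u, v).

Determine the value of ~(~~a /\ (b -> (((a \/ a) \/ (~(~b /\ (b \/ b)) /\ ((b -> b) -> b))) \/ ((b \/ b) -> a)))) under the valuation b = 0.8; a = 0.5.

0.50

~a: Łukasiewicz ¬ gives 1 − 0.5 = 0.5
~~a: Łukasiewicz ¬ gives 1 − 0.5 = 0.5
(a \/ a) = max(0.5, 0.5) = 0.5
~b: Łukasiewicz ¬ gives 1 − 0.8 = 0.2
(b \/ b) = max(0.8, 0.8) = 0.8
(~b /\ (b \/ b)) = min(0.2, 0.8) = 0.2
~(~b /\ (b \/ b)): Łukasiewicz ¬ gives 1 − 0.2 = 0.8
(b -> b): min(1, 1 − 0.8 + 0.8) = 1
((b -> b) -> b): min(1, 1 − 1 + 0.8) = 0.8
(~(~b /\ (b \/ b)) /\ ((b -> b) -> b)) = min(0.8, 0.8) = 0.8
((a \/ a) \/ (~(~b /\ (b \/ b)) /\ ((b -> b) -> b))) = max(0.5, 0.8) = 0.8
(b \/ b) = max(0.8, 0.8) = 0.8
((b \/ b) -> a): min(1, 1 − 0.8 + 0.5) = 0.7
(((a \/ a) \/ (~(~b /\ (b \/ b)) /\ ((b -> b) -> b))) \/ ((b \/ b) -> a)) = max(0.8, 0.7) = 0.8
(b -> (((a \/ a) \/ (~(~b /\ (b \/ b)) /\ ((b -> b) -> b))) \/ ((b \/ b) -> a))): min(1, 1 − 0.8 + 0.8) = 1
(~~a /\ (b -> (((a \/ a) \/ (~(~b /\ (b \/ b)) /\ ((b -> b) -> b))) \/ ((b \/ b) -> a)))) = min(0.5, 1) = 0.5
~(~~a /\ (b -> (((a \/ a) \/ (~(~b /\ (b \/ b)) /\ ((b -> b) -> b))) \/ ((b \/ b) -> a)))): Łukasiewicz ¬ gives 1 − 0.5 = 0.5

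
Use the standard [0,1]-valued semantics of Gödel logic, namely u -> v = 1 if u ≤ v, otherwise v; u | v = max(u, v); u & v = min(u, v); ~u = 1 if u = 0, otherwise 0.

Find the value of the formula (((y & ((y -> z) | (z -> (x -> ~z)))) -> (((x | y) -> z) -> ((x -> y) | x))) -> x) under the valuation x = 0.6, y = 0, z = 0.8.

0.60

(y -> z): 0 ≤ 0.8, so result = 1
~z: Gödel ¬ of 0.8 = 0 (operand ≠ 0)
(x -> ~z): 0.6 > 0, so result = 0
(z -> (x -> ~z)): 0.8 > 0, so result = 0
((y -> z) | (z -> (x -> ~z))) = max(1, 0) = 1
(y & ((y -> z) | (z -> (x -> ~z)))) = min(0, 1) = 0
(x | y) = max(0.6, 0) = 0.6
((x | y) -> z): 0.6 ≤ 0.8, so result = 1
(x -> y): 0.6 > 0, so result = 0
((x -> y) | x) = max(0, 0.6) = 0.6
(((x | y) -> z) -> ((x -> y) | x)): 1 > 0.6, so result = 0.6
((y & ((y -> z) | (z -> (x -> ~z)))) -> (((x | y) -> z) -> ((x -> y) | x))): 0 ≤ 0.6, so result = 1
(((y & ((y -> z) | (z -> (x -> ~z)))) -> (((x | y) -> z) -> ((x -> y) | x))) -> x): 1 > 0.6, so result = 0.6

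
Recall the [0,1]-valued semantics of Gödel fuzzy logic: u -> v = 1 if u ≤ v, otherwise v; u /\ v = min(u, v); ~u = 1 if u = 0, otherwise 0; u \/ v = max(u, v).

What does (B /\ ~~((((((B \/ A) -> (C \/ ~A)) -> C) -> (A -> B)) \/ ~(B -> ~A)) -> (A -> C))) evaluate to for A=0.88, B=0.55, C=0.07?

(B \/ A) = max(0.55, 0.88) = 0.88
~A: Gödel ¬ of 0.88 = 0 (operand ≠ 0)
(C \/ ~A) = max(0.07, 0) = 0.07
((B \/ A) -> (C \/ ~A)): 0.88 > 0.07, so result = 0.07
(((B \/ A) -> (C \/ ~A)) -> C): 0.07 ≤ 0.07, so result = 1
(A -> B): 0.88 > 0.55, so result = 0.55
((((B \/ A) -> (C \/ ~A)) -> C) -> (A -> B)): 1 > 0.55, so result = 0.55
~A: Gödel ¬ of 0.88 = 0 (operand ≠ 0)
(B -> ~A): 0.55 > 0, so result = 0
~(B -> ~A): Gödel ¬ of 0 = 1 (operand is 0)
(((((B \/ A) -> (C \/ ~A)) -> C) -> (A -> B)) \/ ~(B -> ~A)) = max(0.55, 1) = 1
(A -> C): 0.88 > 0.07, so result = 0.07
((((((B \/ A) -> (C \/ ~A)) -> C) -> (A -> B)) \/ ~(B -> ~A)) -> (A -> C)): 1 > 0.07, so result = 0.07
~((((((B \/ A) -> (C \/ ~A)) -> C) -> (A -> B)) \/ ~(B -> ~A)) -> (A -> C)): Gödel ¬ of 0.07 = 0 (operand ≠ 0)
~~((((((B \/ A) -> (C \/ ~A)) -> C) -> (A -> B)) \/ ~(B -> ~A)) -> (A -> C)): Gödel ¬ of 0 = 1 (operand is 0)
(B /\ ~~((((((B \/ A) -> (C \/ ~A)) -> C) -> (A -> B)) \/ ~(B -> ~A)) -> (A -> C))) = min(0.55, 1) = 0.55

0.55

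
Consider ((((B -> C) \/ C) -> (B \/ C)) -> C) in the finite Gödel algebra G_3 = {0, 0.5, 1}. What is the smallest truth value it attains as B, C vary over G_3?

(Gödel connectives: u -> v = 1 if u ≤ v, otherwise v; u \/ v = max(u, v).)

The minimum is attained at B = 0.5, C = 0:
  (B -> C): 0.5 > 0, so result = 0
  ((B -> C) \/ C) = max(0, 0) = 0
  (B \/ C) = max(0.5, 0) = 0.5
  (((B -> C) \/ C) -> (B \/ C)): 0 ≤ 0.5, so result = 1
  ((((B -> C) \/ C) -> (B \/ C)) -> C): 1 > 0, so result = 0
Checking all 9 assignments confirms none give a value below 0.00.

0.00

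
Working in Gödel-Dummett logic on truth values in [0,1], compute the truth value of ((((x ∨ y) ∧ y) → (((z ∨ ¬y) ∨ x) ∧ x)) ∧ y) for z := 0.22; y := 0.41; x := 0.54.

(x ∨ y) = max(0.54, 0.41) = 0.54
((x ∨ y) ∧ y) = min(0.54, 0.41) = 0.41
¬y: Gödel ¬ of 0.41 = 0 (operand ≠ 0)
(z ∨ ¬y) = max(0.22, 0) = 0.22
((z ∨ ¬y) ∨ x) = max(0.22, 0.54) = 0.54
(((z ∨ ¬y) ∨ x) ∧ x) = min(0.54, 0.54) = 0.54
(((x ∨ y) ∧ y) → (((z ∨ ¬y) ∨ x) ∧ x)): 0.41 ≤ 0.54, so result = 1
((((x ∨ y) ∧ y) → (((z ∨ ¬y) ∨ x) ∧ x)) ∧ y) = min(1, 0.41) = 0.41

0.41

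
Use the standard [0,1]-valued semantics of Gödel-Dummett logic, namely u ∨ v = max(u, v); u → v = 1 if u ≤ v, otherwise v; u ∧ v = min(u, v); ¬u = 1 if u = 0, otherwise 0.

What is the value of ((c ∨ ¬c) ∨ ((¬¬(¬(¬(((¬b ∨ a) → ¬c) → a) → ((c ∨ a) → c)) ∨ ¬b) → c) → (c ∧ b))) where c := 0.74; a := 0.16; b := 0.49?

0.74

¬c: Gödel ¬ of 0.74 = 0 (operand ≠ 0)
(c ∨ ¬c) = max(0.74, 0) = 0.74
¬b: Gödel ¬ of 0.49 = 0 (operand ≠ 0)
(¬b ∨ a) = max(0, 0.16) = 0.16
¬c: Gödel ¬ of 0.74 = 0 (operand ≠ 0)
((¬b ∨ a) → ¬c): 0.16 > 0, so result = 0
(((¬b ∨ a) → ¬c) → a): 0 ≤ 0.16, so result = 1
¬(((¬b ∨ a) → ¬c) → a): Gödel ¬ of 1 = 0 (operand ≠ 0)
(c ∨ a) = max(0.74, 0.16) = 0.74
((c ∨ a) → c): 0.74 ≤ 0.74, so result = 1
(¬(((¬b ∨ a) → ¬c) → a) → ((c ∨ a) → c)): 0 ≤ 1, so result = 1
¬(¬(((¬b ∨ a) → ¬c) → a) → ((c ∨ a) → c)): Gödel ¬ of 1 = 0 (operand ≠ 0)
¬b: Gödel ¬ of 0.49 = 0 (operand ≠ 0)
(¬(¬(((¬b ∨ a) → ¬c) → a) → ((c ∨ a) → c)) ∨ ¬b) = max(0, 0) = 0
¬(¬(¬(((¬b ∨ a) → ¬c) → a) → ((c ∨ a) → c)) ∨ ¬b): Gödel ¬ of 0 = 1 (operand is 0)
¬¬(¬(¬(((¬b ∨ a) → ¬c) → a) → ((c ∨ a) → c)) ∨ ¬b): Gödel ¬ of 1 = 0 (operand ≠ 0)
(¬¬(¬(¬(((¬b ∨ a) → ¬c) → a) → ((c ∨ a) → c)) ∨ ¬b) → c): 0 ≤ 0.74, so result = 1
(c ∧ b) = min(0.74, 0.49) = 0.49
((¬¬(¬(¬(((¬b ∨ a) → ¬c) → a) → ((c ∨ a) → c)) ∨ ¬b) → c) → (c ∧ b)): 1 > 0.49, so result = 0.49
((c ∨ ¬c) ∨ ((¬¬(¬(¬(((¬b ∨ a) → ¬c) → a) → ((c ∨ a) → c)) ∨ ¬b) → c) → (c ∧ b))) = max(0.74, 0.49) = 0.74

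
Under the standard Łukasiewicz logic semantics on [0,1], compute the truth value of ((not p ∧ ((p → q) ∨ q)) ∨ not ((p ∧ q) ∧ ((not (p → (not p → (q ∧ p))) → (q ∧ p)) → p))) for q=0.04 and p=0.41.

0.96

not p: Łukasiewicz ¬ gives 1 − 0.41 = 0.59
(p → q): min(1, 1 − 0.41 + 0.04) = 0.63
((p → q) ∨ q) = max(0.63, 0.04) = 0.63
(not p ∧ ((p → q) ∨ q)) = min(0.59, 0.63) = 0.59
(p ∧ q) = min(0.41, 0.04) = 0.04
not p: Łukasiewicz ¬ gives 1 − 0.41 = 0.59
(q ∧ p) = min(0.04, 0.41) = 0.04
(not p → (q ∧ p)): min(1, 1 − 0.59 + 0.04) = 0.45
(p → (not p → (q ∧ p))): min(1, 1 − 0.41 + 0.45) = 1
not (p → (not p → (q ∧ p))): Łukasiewicz ¬ gives 1 − 1 = 0
(q ∧ p) = min(0.04, 0.41) = 0.04
(not (p → (not p → (q ∧ p))) → (q ∧ p)): min(1, 1 − 0 + 0.04) = 1
((not (p → (not p → (q ∧ p))) → (q ∧ p)) → p): min(1, 1 − 1 + 0.41) = 0.41
((p ∧ q) ∧ ((not (p → (not p → (q ∧ p))) → (q ∧ p)) → p)) = min(0.04, 0.41) = 0.04
not ((p ∧ q) ∧ ((not (p → (not p → (q ∧ p))) → (q ∧ p)) → p)): Łukasiewicz ¬ gives 1 − 0.04 = 0.96
((not p ∧ ((p → q) ∨ q)) ∨ not ((p ∧ q) ∧ ((not (p → (not p → (q ∧ p))) → (q ∧ p)) → p))) = max(0.59, 0.96) = 0.96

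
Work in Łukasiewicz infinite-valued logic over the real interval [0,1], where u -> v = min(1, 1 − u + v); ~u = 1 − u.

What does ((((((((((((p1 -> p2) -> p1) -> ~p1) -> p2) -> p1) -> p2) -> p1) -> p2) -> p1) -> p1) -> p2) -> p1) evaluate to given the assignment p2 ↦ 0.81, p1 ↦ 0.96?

1.00

(p1 -> p2): min(1, 1 − 0.96 + 0.81) = 0.85
((p1 -> p2) -> p1): min(1, 1 − 0.85 + 0.96) = 1
~p1: Łukasiewicz ¬ gives 1 − 0.96 = 0.04
(((p1 -> p2) -> p1) -> ~p1): min(1, 1 − 1 + 0.04) = 0.04
((((p1 -> p2) -> p1) -> ~p1) -> p2): min(1, 1 − 0.04 + 0.81) = 1
(((((p1 -> p2) -> p1) -> ~p1) -> p2) -> p1): min(1, 1 − 1 + 0.96) = 0.96
((((((p1 -> p2) -> p1) -> ~p1) -> p2) -> p1) -> p2): min(1, 1 − 0.96 + 0.81) = 0.85
(((((((p1 -> p2) -> p1) -> ~p1) -> p2) -> p1) -> p2) -> p1): min(1, 1 − 0.85 + 0.96) = 1
((((((((p1 -> p2) -> p1) -> ~p1) -> p2) -> p1) -> p2) -> p1) -> p2): min(1, 1 − 1 + 0.81) = 0.81
(((((((((p1 -> p2) -> p1) -> ~p1) -> p2) -> p1) -> p2) -> p1) -> p2) -> p1): min(1, 1 − 0.81 + 0.96) = 1
((((((((((p1 -> p2) -> p1) -> ~p1) -> p2) -> p1) -> p2) -> p1) -> p2) -> p1) -> p1): min(1, 1 − 1 + 0.96) = 0.96
(((((((((((p1 -> p2) -> p1) -> ~p1) -> p2) -> p1) -> p2) -> p1) -> p2) -> p1) -> p1) -> p2): min(1, 1 − 0.96 + 0.81) = 0.85
((((((((((((p1 -> p2) -> p1) -> ~p1) -> p2) -> p1) -> p2) -> p1) -> p2) -> p1) -> p1) -> p2) -> p1): min(1, 1 − 0.85 + 0.96) = 1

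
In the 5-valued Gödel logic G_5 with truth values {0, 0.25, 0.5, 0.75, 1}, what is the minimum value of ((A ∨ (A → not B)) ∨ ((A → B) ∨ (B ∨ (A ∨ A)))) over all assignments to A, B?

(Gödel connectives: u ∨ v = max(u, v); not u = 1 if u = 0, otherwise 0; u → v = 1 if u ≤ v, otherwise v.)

0.50

The minimum is attained at A = 0.5, B = 0.25:
  not B: Gödel ¬ of 0.25 = 0 (operand ≠ 0)
  (A → not B): 0.5 > 0, so result = 0
  (A ∨ (A → not B)) = max(0.5, 0) = 0.5
  (A → B): 0.5 > 0.25, so result = 0.25
  (A ∨ A) = max(0.5, 0.5) = 0.5
  (B ∨ (A ∨ A)) = max(0.25, 0.5) = 0.5
  ((A → B) ∨ (B ∨ (A ∨ A))) = max(0.25, 0.5) = 0.5
  ((A ∨ (A → not B)) ∨ ((A → B) ∨ (B ∨ (A ∨ A)))) = max(0.5, 0.5) = 0.5
Checking all 25 assignments confirms none give a value below 0.50.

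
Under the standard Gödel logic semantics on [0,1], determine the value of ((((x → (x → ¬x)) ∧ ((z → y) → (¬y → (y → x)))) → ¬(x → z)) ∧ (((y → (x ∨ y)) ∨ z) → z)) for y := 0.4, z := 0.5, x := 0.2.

0.50

¬x: Gödel ¬ of 0.2 = 0 (operand ≠ 0)
(x → ¬x): 0.2 > 0, so result = 0
(x → (x → ¬x)): 0.2 > 0, so result = 0
(z → y): 0.5 > 0.4, so result = 0.4
¬y: Gödel ¬ of 0.4 = 0 (operand ≠ 0)
(y → x): 0.4 > 0.2, so result = 0.2
(¬y → (y → x)): 0 ≤ 0.2, so result = 1
((z → y) → (¬y → (y → x))): 0.4 ≤ 1, so result = 1
((x → (x → ¬x)) ∧ ((z → y) → (¬y → (y → x)))) = min(0, 1) = 0
(x → z): 0.2 ≤ 0.5, so result = 1
¬(x → z): Gödel ¬ of 1 = 0 (operand ≠ 0)
(((x → (x → ¬x)) ∧ ((z → y) → (¬y → (y → x)))) → ¬(x → z)): 0 ≤ 0, so result = 1
(x ∨ y) = max(0.2, 0.4) = 0.4
(y → (x ∨ y)): 0.4 ≤ 0.4, so result = 1
((y → (x ∨ y)) ∨ z) = max(1, 0.5) = 1
(((y → (x ∨ y)) ∨ z) → z): 1 > 0.5, so result = 0.5
((((x → (x → ¬x)) ∧ ((z → y) → (¬y → (y → x)))) → ¬(x → z)) ∧ (((y → (x ∨ y)) ∨ z) → z)) = min(1, 0.5) = 0.5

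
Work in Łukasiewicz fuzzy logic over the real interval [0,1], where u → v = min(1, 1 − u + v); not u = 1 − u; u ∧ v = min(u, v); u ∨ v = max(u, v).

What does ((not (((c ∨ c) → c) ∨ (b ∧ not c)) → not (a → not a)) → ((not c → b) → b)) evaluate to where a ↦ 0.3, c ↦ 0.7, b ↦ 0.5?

0.50

(c ∨ c) = max(0.7, 0.7) = 0.7
((c ∨ c) → c): min(1, 1 − 0.7 + 0.7) = 1
not c: Łukasiewicz ¬ gives 1 − 0.7 = 0.3
(b ∧ not c) = min(0.5, 0.3) = 0.3
(((c ∨ c) → c) ∨ (b ∧ not c)) = max(1, 0.3) = 1
not (((c ∨ c) → c) ∨ (b ∧ not c)): Łukasiewicz ¬ gives 1 − 1 = 0
not a: Łukasiewicz ¬ gives 1 − 0.3 = 0.7
(a → not a): min(1, 1 − 0.3 + 0.7) = 1
not (a → not a): Łukasiewicz ¬ gives 1 − 1 = 0
(not (((c ∨ c) → c) ∨ (b ∧ not c)) → not (a → not a)): min(1, 1 − 0 + 0) = 1
not c: Łukasiewicz ¬ gives 1 − 0.7 = 0.3
(not c → b): min(1, 1 − 0.3 + 0.5) = 1
((not c → b) → b): min(1, 1 − 1 + 0.5) = 0.5
((not (((c ∨ c) → c) ∨ (b ∧ not c)) → not (a → not a)) → ((not c → b) → b)): min(1, 1 − 1 + 0.5) = 0.5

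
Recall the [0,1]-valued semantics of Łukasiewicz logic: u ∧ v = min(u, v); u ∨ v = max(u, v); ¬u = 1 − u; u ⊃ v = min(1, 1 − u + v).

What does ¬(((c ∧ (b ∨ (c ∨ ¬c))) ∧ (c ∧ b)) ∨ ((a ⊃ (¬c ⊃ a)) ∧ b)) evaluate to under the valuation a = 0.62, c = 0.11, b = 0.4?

¬c: Łukasiewicz ¬ gives 1 − 0.11 = 0.89
(c ∨ ¬c) = max(0.11, 0.89) = 0.89
(b ∨ (c ∨ ¬c)) = max(0.4, 0.89) = 0.89
(c ∧ (b ∨ (c ∨ ¬c))) = min(0.11, 0.89) = 0.11
(c ∧ b) = min(0.11, 0.4) = 0.11
((c ∧ (b ∨ (c ∨ ¬c))) ∧ (c ∧ b)) = min(0.11, 0.11) = 0.11
¬c: Łukasiewicz ¬ gives 1 − 0.11 = 0.89
(¬c ⊃ a): min(1, 1 − 0.89 + 0.62) = 0.73
(a ⊃ (¬c ⊃ a)): min(1, 1 − 0.62 + 0.73) = 1
((a ⊃ (¬c ⊃ a)) ∧ b) = min(1, 0.4) = 0.4
(((c ∧ (b ∨ (c ∨ ¬c))) ∧ (c ∧ b)) ∨ ((a ⊃ (¬c ⊃ a)) ∧ b)) = max(0.11, 0.4) = 0.4
¬(((c ∧ (b ∨ (c ∨ ¬c))) ∧ (c ∧ b)) ∨ ((a ⊃ (¬c ⊃ a)) ∧ b)): Łukasiewicz ¬ gives 1 − 0.4 = 0.6

0.60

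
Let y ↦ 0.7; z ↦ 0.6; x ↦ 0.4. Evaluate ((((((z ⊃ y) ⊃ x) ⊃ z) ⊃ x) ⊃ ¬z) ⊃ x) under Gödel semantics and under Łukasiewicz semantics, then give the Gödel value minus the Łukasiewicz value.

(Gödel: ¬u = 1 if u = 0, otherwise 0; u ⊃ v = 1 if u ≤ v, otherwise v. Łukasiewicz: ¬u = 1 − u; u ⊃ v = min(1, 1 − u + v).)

Gödel evaluation:
  (z ⊃ y): 0.6 ≤ 0.7, so result = 1
  ((z ⊃ y) ⊃ x): 1 > 0.4, so result = 0.4
  (((z ⊃ y) ⊃ x) ⊃ z): 0.4 ≤ 0.6, so result = 1
  ((((z ⊃ y) ⊃ x) ⊃ z) ⊃ x): 1 > 0.4, so result = 0.4
  ¬z: Gödel ¬ of 0.6 = 0 (operand ≠ 0)
  (((((z ⊃ y) ⊃ x) ⊃ z) ⊃ x) ⊃ ¬z): 0.4 > 0, so result = 0
  ((((((z ⊃ y) ⊃ x) ⊃ z) ⊃ x) ⊃ ¬z) ⊃ x): 0 ≤ 0.4, so result = 1
  Gödel value = 1
Łukasiewicz evaluation:
  (z ⊃ y): min(1, 1 − 0.6 + 0.7) = 1
  ((z ⊃ y) ⊃ x): min(1, 1 − 1 + 0.4) = 0.4
  (((z ⊃ y) ⊃ x) ⊃ z): min(1, 1 − 0.4 + 0.6) = 1
  ((((z ⊃ y) ⊃ x) ⊃ z) ⊃ x): min(1, 1 − 1 + 0.4) = 0.4
  ¬z: Łukasiewicz ¬ gives 1 − 0.6 = 0.4
  (((((z ⊃ y) ⊃ x) ⊃ z) ⊃ x) ⊃ ¬z): min(1, 1 − 0.4 + 0.4) = 1
  ((((((z ⊃ y) ⊃ x) ⊃ z) ⊃ x) ⊃ ¬z) ⊃ x): min(1, 1 − 1 + 0.4) = 0.4
  Łukasiewicz value = 0.4
Difference: 1 − 0.4 = 0.60

0.60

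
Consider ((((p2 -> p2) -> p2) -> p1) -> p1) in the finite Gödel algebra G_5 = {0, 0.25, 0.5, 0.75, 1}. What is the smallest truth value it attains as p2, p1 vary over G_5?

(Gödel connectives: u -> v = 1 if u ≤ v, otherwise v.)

0.00

The minimum is attained at p2 = 0, p1 = 0:
  (p2 -> p2): 0 ≤ 0, so result = 1
  ((p2 -> p2) -> p2): 1 > 0, so result = 0
  (((p2 -> p2) -> p2) -> p1): 0 ≤ 0, so result = 1
  ((((p2 -> p2) -> p2) -> p1) -> p1): 1 > 0, so result = 0
Checking all 25 assignments confirms none give a value below 0.00.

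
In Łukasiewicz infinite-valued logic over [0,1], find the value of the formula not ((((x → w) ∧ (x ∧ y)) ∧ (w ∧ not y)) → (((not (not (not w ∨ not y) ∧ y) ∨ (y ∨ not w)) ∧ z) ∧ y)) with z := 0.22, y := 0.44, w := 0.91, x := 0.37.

(x → w): min(1, 1 − 0.37 + 0.91) = 1
(x ∧ y) = min(0.37, 0.44) = 0.37
((x → w) ∧ (x ∧ y)) = min(1, 0.37) = 0.37
not y: Łukasiewicz ¬ gives 1 − 0.44 = 0.56
(w ∧ not y) = min(0.91, 0.56) = 0.56
(((x → w) ∧ (x ∧ y)) ∧ (w ∧ not y)) = min(0.37, 0.56) = 0.37
not w: Łukasiewicz ¬ gives 1 − 0.91 = 0.09
not y: Łukasiewicz ¬ gives 1 − 0.44 = 0.56
(not w ∨ not y) = max(0.09, 0.56) = 0.56
not (not w ∨ not y): Łukasiewicz ¬ gives 1 − 0.56 = 0.44
(not (not w ∨ not y) ∧ y) = min(0.44, 0.44) = 0.44
not (not (not w ∨ not y) ∧ y): Łukasiewicz ¬ gives 1 − 0.44 = 0.56
not w: Łukasiewicz ¬ gives 1 − 0.91 = 0.09
(y ∨ not w) = max(0.44, 0.09) = 0.44
(not (not (not w ∨ not y) ∧ y) ∨ (y ∨ not w)) = max(0.56, 0.44) = 0.56
((not (not (not w ∨ not y) ∧ y) ∨ (y ∨ not w)) ∧ z) = min(0.56, 0.22) = 0.22
(((not (not (not w ∨ not y) ∧ y) ∨ (y ∨ not w)) ∧ z) ∧ y) = min(0.22, 0.44) = 0.22
((((x → w) ∧ (x ∧ y)) ∧ (w ∧ not y)) → (((not (not (not w ∨ not y) ∧ y) ∨ (y ∨ not w)) ∧ z) ∧ y)): min(1, 1 − 0.37 + 0.22) = 0.85
not ((((x → w) ∧ (x ∧ y)) ∧ (w ∧ not y)) → (((not (not (not w ∨ not y) ∧ y) ∨ (y ∨ not w)) ∧ z) ∧ y)): Łukasiewicz ¬ gives 1 − 0.85 = 0.15

0.15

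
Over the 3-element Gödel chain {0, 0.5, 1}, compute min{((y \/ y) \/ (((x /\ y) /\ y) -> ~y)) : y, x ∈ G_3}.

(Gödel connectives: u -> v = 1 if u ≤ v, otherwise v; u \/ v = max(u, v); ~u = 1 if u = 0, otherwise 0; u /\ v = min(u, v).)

The minimum is attained at y = 0.5, x = 0.5:
  (y \/ y) = max(0.5, 0.5) = 0.5
  (x /\ y) = min(0.5, 0.5) = 0.5
  ((x /\ y) /\ y) = min(0.5, 0.5) = 0.5
  ~y: Gödel ¬ of 0.5 = 0 (operand ≠ 0)
  (((x /\ y) /\ y) -> ~y): 0.5 > 0, so result = 0
  ((y \/ y) \/ (((x /\ y) /\ y) -> ~y)) = max(0.5, 0) = 0.5
Checking all 9 assignments confirms none give a value below 0.50.

0.50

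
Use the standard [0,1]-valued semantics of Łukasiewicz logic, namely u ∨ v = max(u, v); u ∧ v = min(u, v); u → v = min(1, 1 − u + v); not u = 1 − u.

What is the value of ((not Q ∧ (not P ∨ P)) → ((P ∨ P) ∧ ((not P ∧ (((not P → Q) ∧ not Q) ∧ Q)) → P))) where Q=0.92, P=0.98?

1.00

not Q: Łukasiewicz ¬ gives 1 − 0.92 = 0.08
not P: Łukasiewicz ¬ gives 1 − 0.98 = 0.02
(not P ∨ P) = max(0.02, 0.98) = 0.98
(not Q ∧ (not P ∨ P)) = min(0.08, 0.98) = 0.08
(P ∨ P) = max(0.98, 0.98) = 0.98
not P: Łukasiewicz ¬ gives 1 − 0.98 = 0.02
not P: Łukasiewicz ¬ gives 1 − 0.98 = 0.02
(not P → Q): min(1, 1 − 0.02 + 0.92) = 1
not Q: Łukasiewicz ¬ gives 1 − 0.92 = 0.08
((not P → Q) ∧ not Q) = min(1, 0.08) = 0.08
(((not P → Q) ∧ not Q) ∧ Q) = min(0.08, 0.92) = 0.08
(not P ∧ (((not P → Q) ∧ not Q) ∧ Q)) = min(0.02, 0.08) = 0.02
((not P ∧ (((not P → Q) ∧ not Q) ∧ Q)) → P): min(1, 1 − 0.02 + 0.98) = 1
((P ∨ P) ∧ ((not P ∧ (((not P → Q) ∧ not Q) ∧ Q)) → P)) = min(0.98, 1) = 0.98
((not Q ∧ (not P ∨ P)) → ((P ∨ P) ∧ ((not P ∧ (((not P → Q) ∧ not Q) ∧ Q)) → P))): min(1, 1 − 0.08 + 0.98) = 1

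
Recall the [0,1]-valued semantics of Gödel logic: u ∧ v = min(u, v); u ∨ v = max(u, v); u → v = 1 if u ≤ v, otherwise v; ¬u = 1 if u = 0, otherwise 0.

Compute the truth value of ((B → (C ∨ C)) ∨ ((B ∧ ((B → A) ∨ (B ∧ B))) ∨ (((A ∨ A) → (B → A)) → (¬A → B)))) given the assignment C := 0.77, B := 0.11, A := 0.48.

1.00

(C ∨ C) = max(0.77, 0.77) = 0.77
(B → (C ∨ C)): 0.11 ≤ 0.77, so result = 1
(B → A): 0.11 ≤ 0.48, so result = 1
(B ∧ B) = min(0.11, 0.11) = 0.11
((B → A) ∨ (B ∧ B)) = max(1, 0.11) = 1
(B ∧ ((B → A) ∨ (B ∧ B))) = min(0.11, 1) = 0.11
(A ∨ A) = max(0.48, 0.48) = 0.48
(B → A): 0.11 ≤ 0.48, so result = 1
((A ∨ A) → (B → A)): 0.48 ≤ 1, so result = 1
¬A: Gödel ¬ of 0.48 = 0 (operand ≠ 0)
(¬A → B): 0 ≤ 0.11, so result = 1
(((A ∨ A) → (B → A)) → (¬A → B)): 1 ≤ 1, so result = 1
((B ∧ ((B → A) ∨ (B ∧ B))) ∨ (((A ∨ A) → (B → A)) → (¬A → B))) = max(0.11, 1) = 1
((B → (C ∨ C)) ∨ ((B ∧ ((B → A) ∨ (B ∧ B))) ∨ (((A ∨ A) → (B → A)) → (¬A → B)))) = max(1, 1) = 1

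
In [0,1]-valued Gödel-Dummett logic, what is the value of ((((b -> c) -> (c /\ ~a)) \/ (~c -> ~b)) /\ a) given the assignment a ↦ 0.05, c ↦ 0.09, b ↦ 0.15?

(b -> c): 0.15 > 0.09, so result = 0.09
~a: Gödel ¬ of 0.05 = 0 (operand ≠ 0)
(c /\ ~a) = min(0.09, 0) = 0
((b -> c) -> (c /\ ~a)): 0.09 > 0, so result = 0
~c: Gödel ¬ of 0.09 = 0 (operand ≠ 0)
~b: Gödel ¬ of 0.15 = 0 (operand ≠ 0)
(~c -> ~b): 0 ≤ 0, so result = 1
(((b -> c) -> (c /\ ~a)) \/ (~c -> ~b)) = max(0, 1) = 1
((((b -> c) -> (c /\ ~a)) \/ (~c -> ~b)) /\ a) = min(1, 0.05) = 0.05

0.05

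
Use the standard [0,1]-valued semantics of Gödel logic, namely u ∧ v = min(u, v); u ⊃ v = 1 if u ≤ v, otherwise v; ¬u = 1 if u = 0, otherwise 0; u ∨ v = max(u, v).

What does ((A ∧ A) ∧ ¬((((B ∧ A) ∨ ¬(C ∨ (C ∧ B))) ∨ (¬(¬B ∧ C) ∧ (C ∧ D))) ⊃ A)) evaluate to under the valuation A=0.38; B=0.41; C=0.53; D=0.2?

(A ∧ A) = min(0.38, 0.38) = 0.38
(B ∧ A) = min(0.41, 0.38) = 0.38
(C ∧ B) = min(0.53, 0.41) = 0.41
(C ∨ (C ∧ B)) = max(0.53, 0.41) = 0.53
¬(C ∨ (C ∧ B)): Gödel ¬ of 0.53 = 0 (operand ≠ 0)
((B ∧ A) ∨ ¬(C ∨ (C ∧ B))) = max(0.38, 0) = 0.38
¬B: Gödel ¬ of 0.41 = 0 (operand ≠ 0)
(¬B ∧ C) = min(0, 0.53) = 0
¬(¬B ∧ C): Gödel ¬ of 0 = 1 (operand is 0)
(C ∧ D) = min(0.53, 0.2) = 0.2
(¬(¬B ∧ C) ∧ (C ∧ D)) = min(1, 0.2) = 0.2
(((B ∧ A) ∨ ¬(C ∨ (C ∧ B))) ∨ (¬(¬B ∧ C) ∧ (C ∧ D))) = max(0.38, 0.2) = 0.38
((((B ∧ A) ∨ ¬(C ∨ (C ∧ B))) ∨ (¬(¬B ∧ C) ∧ (C ∧ D))) ⊃ A): 0.38 ≤ 0.38, so result = 1
¬((((B ∧ A) ∨ ¬(C ∨ (C ∧ B))) ∨ (¬(¬B ∧ C) ∧ (C ∧ D))) ⊃ A): Gödel ¬ of 1 = 0 (operand ≠ 0)
((A ∧ A) ∧ ¬((((B ∧ A) ∨ ¬(C ∨ (C ∧ B))) ∨ (¬(¬B ∧ C) ∧ (C ∧ D))) ⊃ A)) = min(0.38, 0) = 0

0.00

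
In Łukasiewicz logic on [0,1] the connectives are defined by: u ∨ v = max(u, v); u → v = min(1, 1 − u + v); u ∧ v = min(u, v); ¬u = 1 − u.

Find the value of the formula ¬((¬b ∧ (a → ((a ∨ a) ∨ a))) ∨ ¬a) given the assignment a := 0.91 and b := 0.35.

¬b: Łukasiewicz ¬ gives 1 − 0.35 = 0.65
(a ∨ a) = max(0.91, 0.91) = 0.91
((a ∨ a) ∨ a) = max(0.91, 0.91) = 0.91
(a → ((a ∨ a) ∨ a)): min(1, 1 − 0.91 + 0.91) = 1
(¬b ∧ (a → ((a ∨ a) ∨ a))) = min(0.65, 1) = 0.65
¬a: Łukasiewicz ¬ gives 1 − 0.91 = 0.09
((¬b ∧ (a → ((a ∨ a) ∨ a))) ∨ ¬a) = max(0.65, 0.09) = 0.65
¬((¬b ∧ (a → ((a ∨ a) ∨ a))) ∨ ¬a): Łukasiewicz ¬ gives 1 − 0.65 = 0.35

0.35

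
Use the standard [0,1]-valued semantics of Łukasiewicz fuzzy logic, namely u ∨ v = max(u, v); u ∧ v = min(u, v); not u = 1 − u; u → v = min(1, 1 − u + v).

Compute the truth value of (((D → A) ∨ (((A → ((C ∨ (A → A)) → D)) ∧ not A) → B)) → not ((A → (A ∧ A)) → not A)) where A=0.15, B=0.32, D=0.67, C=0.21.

0.67

(D → A): min(1, 1 − 0.67 + 0.15) = 0.48
(A → A): min(1, 1 − 0.15 + 0.15) = 1
(C ∨ (A → A)) = max(0.21, 1) = 1
((C ∨ (A → A)) → D): min(1, 1 − 1 + 0.67) = 0.67
(A → ((C ∨ (A → A)) → D)): min(1, 1 − 0.15 + 0.67) = 1
not A: Łukasiewicz ¬ gives 1 − 0.15 = 0.85
((A → ((C ∨ (A → A)) → D)) ∧ not A) = min(1, 0.85) = 0.85
(((A → ((C ∨ (A → A)) → D)) ∧ not A) → B): min(1, 1 − 0.85 + 0.32) = 0.47
((D → A) ∨ (((A → ((C ∨ (A → A)) → D)) ∧ not A) → B)) = max(0.48, 0.47) = 0.48
(A ∧ A) = min(0.15, 0.15) = 0.15
(A → (A ∧ A)): min(1, 1 − 0.15 + 0.15) = 1
not A: Łukasiewicz ¬ gives 1 − 0.15 = 0.85
((A → (A ∧ A)) → not A): min(1, 1 − 1 + 0.85) = 0.85
not ((A → (A ∧ A)) → not A): Łukasiewicz ¬ gives 1 − 0.85 = 0.15
(((D → A) ∨ (((A → ((C ∨ (A → A)) → D)) ∧ not A) → B)) → not ((A → (A ∧ A)) → not A)): min(1, 1 − 0.48 + 0.15) = 0.67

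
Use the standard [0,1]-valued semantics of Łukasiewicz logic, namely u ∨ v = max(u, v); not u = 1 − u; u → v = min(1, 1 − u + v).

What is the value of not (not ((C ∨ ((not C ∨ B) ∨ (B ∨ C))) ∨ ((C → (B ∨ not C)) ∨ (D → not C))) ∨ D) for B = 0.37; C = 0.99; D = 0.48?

0.52

not C: Łukasiewicz ¬ gives 1 − 0.99 = 0.01
(not C ∨ B) = max(0.01, 0.37) = 0.37
(B ∨ C) = max(0.37, 0.99) = 0.99
((not C ∨ B) ∨ (B ∨ C)) = max(0.37, 0.99) = 0.99
(C ∨ ((not C ∨ B) ∨ (B ∨ C))) = max(0.99, 0.99) = 0.99
not C: Łukasiewicz ¬ gives 1 − 0.99 = 0.01
(B ∨ not C) = max(0.37, 0.01) = 0.37
(C → (B ∨ not C)): min(1, 1 − 0.99 + 0.37) = 0.38
not C: Łukasiewicz ¬ gives 1 − 0.99 = 0.01
(D → not C): min(1, 1 − 0.48 + 0.01) = 0.53
((C → (B ∨ not C)) ∨ (D → not C)) = max(0.38, 0.53) = 0.53
((C ∨ ((not C ∨ B) ∨ (B ∨ C))) ∨ ((C → (B ∨ not C)) ∨ (D → not C))) = max(0.99, 0.53) = 0.99
not ((C ∨ ((not C ∨ B) ∨ (B ∨ C))) ∨ ((C → (B ∨ not C)) ∨ (D → not C))): Łukasiewicz ¬ gives 1 − 0.99 = 0.01
(not ((C ∨ ((not C ∨ B) ∨ (B ∨ C))) ∨ ((C → (B ∨ not C)) ∨ (D → not C))) ∨ D) = max(0.01, 0.48) = 0.48
not (not ((C ∨ ((not C ∨ B) ∨ (B ∨ C))) ∨ ((C → (B ∨ not C)) ∨ (D → not C))) ∨ D): Łukasiewicz ¬ gives 1 − 0.48 = 0.52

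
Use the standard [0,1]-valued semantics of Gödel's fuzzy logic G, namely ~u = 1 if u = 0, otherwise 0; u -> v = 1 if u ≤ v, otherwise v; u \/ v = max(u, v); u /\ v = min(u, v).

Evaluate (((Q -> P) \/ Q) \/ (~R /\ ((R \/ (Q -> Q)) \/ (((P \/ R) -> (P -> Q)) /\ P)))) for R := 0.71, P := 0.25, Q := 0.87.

0.87

(Q -> P): 0.87 > 0.25, so result = 0.25
((Q -> P) \/ Q) = max(0.25, 0.87) = 0.87
~R: Gödel ¬ of 0.71 = 0 (operand ≠ 0)
(Q -> Q): 0.87 ≤ 0.87, so result = 1
(R \/ (Q -> Q)) = max(0.71, 1) = 1
(P \/ R) = max(0.25, 0.71) = 0.71
(P -> Q): 0.25 ≤ 0.87, so result = 1
((P \/ R) -> (P -> Q)): 0.71 ≤ 1, so result = 1
(((P \/ R) -> (P -> Q)) /\ P) = min(1, 0.25) = 0.25
((R \/ (Q -> Q)) \/ (((P \/ R) -> (P -> Q)) /\ P)) = max(1, 0.25) = 1
(~R /\ ((R \/ (Q -> Q)) \/ (((P \/ R) -> (P -> Q)) /\ P))) = min(0, 1) = 0
(((Q -> P) \/ Q) \/ (~R /\ ((R \/ (Q -> Q)) \/ (((P \/ R) -> (P -> Q)) /\ P)))) = max(0.87, 0) = 0.87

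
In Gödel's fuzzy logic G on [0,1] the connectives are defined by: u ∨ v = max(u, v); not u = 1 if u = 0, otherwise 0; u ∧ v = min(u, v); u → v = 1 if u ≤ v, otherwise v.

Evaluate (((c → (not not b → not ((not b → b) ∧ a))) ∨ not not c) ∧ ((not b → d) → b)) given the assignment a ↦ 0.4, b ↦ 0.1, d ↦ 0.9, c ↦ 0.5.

0.10

not b: Gödel ¬ of 0.1 = 0 (operand ≠ 0)
not not b: Gödel ¬ of 0 = 1 (operand is 0)
not b: Gödel ¬ of 0.1 = 0 (operand ≠ 0)
(not b → b): 0 ≤ 0.1, so result = 1
((not b → b) ∧ a) = min(1, 0.4) = 0.4
not ((not b → b) ∧ a): Gödel ¬ of 0.4 = 0 (operand ≠ 0)
(not not b → not ((not b → b) ∧ a)): 1 > 0, so result = 0
(c → (not not b → not ((not b → b) ∧ a))): 0.5 > 0, so result = 0
not c: Gödel ¬ of 0.5 = 0 (operand ≠ 0)
not not c: Gödel ¬ of 0 = 1 (operand is 0)
((c → (not not b → not ((not b → b) ∧ a))) ∨ not not c) = max(0, 1) = 1
not b: Gödel ¬ of 0.1 = 0 (operand ≠ 0)
(not b → d): 0 ≤ 0.9, so result = 1
((not b → d) → b): 1 > 0.1, so result = 0.1
(((c → (not not b → not ((not b → b) ∧ a))) ∨ not not c) ∧ ((not b → d) → b)) = min(1, 0.1) = 0.1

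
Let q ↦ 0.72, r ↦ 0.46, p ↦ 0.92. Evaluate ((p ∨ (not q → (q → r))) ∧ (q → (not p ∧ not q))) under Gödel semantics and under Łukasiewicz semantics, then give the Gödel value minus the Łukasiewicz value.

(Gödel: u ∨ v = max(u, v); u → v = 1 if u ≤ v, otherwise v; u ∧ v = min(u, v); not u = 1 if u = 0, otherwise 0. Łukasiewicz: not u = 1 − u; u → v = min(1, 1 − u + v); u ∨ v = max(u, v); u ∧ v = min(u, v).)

-0.36

Gödel evaluation:
  not q: Gödel ¬ of 0.72 = 0 (operand ≠ 0)
  (q → r): 0.72 > 0.46, so result = 0.46
  (not q → (q → r)): 0 ≤ 0.46, so result = 1
  (p ∨ (not q → (q → r))) = max(0.92, 1) = 1
  not p: Gödel ¬ of 0.92 = 0 (operand ≠ 0)
  not q: Gödel ¬ of 0.72 = 0 (operand ≠ 0)
  (not p ∧ not q) = min(0, 0) = 0
  (q → (not p ∧ not q)): 0.72 > 0, so result = 0
  ((p ∨ (not q → (q → r))) ∧ (q → (not p ∧ not q))) = min(1, 0) = 0
  Gödel value = 0
Łukasiewicz evaluation:
  not q: Łukasiewicz ¬ gives 1 − 0.72 = 0.28
  (q → r): min(1, 1 − 0.72 + 0.46) = 0.74
  (not q → (q → r)): min(1, 1 − 0.28 + 0.74) = 1
  (p ∨ (not q → (q → r))) = max(0.92, 1) = 1
  not p: Łukasiewicz ¬ gives 1 − 0.92 = 0.08
  not q: Łukasiewicz ¬ gives 1 − 0.72 = 0.28
  (not p ∧ not q) = min(0.08, 0.28) = 0.08
  (q → (not p ∧ not q)): min(1, 1 − 0.72 + 0.08) = 0.36
  ((p ∨ (not q → (q → r))) ∧ (q → (not p ∧ not q))) = min(1, 0.36) = 0.36
  Łukasiewicz value = 0.36
Difference: 0 − 0.36 = -0.36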